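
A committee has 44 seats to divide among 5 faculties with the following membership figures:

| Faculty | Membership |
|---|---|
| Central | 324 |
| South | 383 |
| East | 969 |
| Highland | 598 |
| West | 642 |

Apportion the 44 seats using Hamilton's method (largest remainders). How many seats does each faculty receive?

Total 2916; standard divisor 2916/44 ≈ 66.273.
Standard quotas: Central 4.889, South 5.779, East 14.621, Highland 9.023, West 9.687.
Lower quotas: Central 4, South 5, East 14, Highland 9, West 9 (sum 41, leaving 3 seats).
Remainders in descending order: Central 0.889, South 0.779, West 0.687, East 0.621, Highland 0.023.
The surplus seats go to Central, South, West.

Central: 5, South: 6, East: 14, Highland: 9, West: 10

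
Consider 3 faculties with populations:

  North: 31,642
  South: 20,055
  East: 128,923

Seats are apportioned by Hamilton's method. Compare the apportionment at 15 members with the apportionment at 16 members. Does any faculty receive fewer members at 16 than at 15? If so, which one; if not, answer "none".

At 15 seats: North 2, South 2, East 11.
At 16 seats: North 3, South 2, East 11.
No faculty's allocation decreased.

none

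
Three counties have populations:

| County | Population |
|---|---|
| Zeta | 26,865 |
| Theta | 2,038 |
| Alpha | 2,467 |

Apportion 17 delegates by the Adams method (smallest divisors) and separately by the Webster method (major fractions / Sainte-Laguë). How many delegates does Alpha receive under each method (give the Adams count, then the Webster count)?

Adams: Zeta 14, Theta 1, Alpha 2.
Webster: Zeta 15, Theta 1, Alpha 1.
Alpha gets 2 under Adams and 1 under Webster.

2 and 1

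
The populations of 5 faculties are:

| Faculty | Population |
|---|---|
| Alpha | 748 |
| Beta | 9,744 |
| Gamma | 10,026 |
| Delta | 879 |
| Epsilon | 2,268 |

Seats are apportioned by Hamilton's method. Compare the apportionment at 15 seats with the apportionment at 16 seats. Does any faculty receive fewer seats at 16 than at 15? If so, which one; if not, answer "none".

At 15 seats: Alpha 1, Beta 6, Gamma 6, Delta 1, Epsilon 1.
At 16 seats: Alpha 0, Beta 7, Gamma 7, Delta 1, Epsilon 1.
Alpha drops from 1 to 0.

Alpha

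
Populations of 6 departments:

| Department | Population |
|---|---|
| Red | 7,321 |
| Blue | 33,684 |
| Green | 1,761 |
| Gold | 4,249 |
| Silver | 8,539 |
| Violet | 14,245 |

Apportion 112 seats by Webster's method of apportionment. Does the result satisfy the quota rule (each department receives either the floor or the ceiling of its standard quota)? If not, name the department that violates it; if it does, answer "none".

Standard quotas: Red 11.747, Blue 54.050, Green 2.826, Gold 6.818, Silver 13.702, Violet 22.858.
Webster allocation: Red 12, Blue 53, Green 3, Gold 7, Silver 14, Violet 23.
Blue has quota 54.050 (lower 54, upper 55) but receives 53 — outside the quota interval.

Blue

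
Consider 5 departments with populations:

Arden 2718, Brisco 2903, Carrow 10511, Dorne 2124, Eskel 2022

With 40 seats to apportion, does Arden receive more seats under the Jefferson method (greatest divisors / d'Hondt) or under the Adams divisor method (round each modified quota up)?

Jefferson: Arden 5, Brisco 6, Carrow 21, Dorne 4, Eskel 4.
Adams: Arden 6, Brisco 6, Carrow 20, Dorne 4, Eskel 4.
Arden gets 5 under Jefferson and 6 under Adams.

Adams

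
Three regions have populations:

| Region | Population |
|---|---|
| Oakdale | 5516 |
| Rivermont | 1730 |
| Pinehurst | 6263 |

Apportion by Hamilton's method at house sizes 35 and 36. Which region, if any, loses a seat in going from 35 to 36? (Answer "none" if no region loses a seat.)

Rivermont

At 35 seats: Oakdale 14, Rivermont 5, Pinehurst 16.
At 36 seats: Oakdale 15, Rivermont 4, Pinehurst 17.
Rivermont drops from 5 to 4.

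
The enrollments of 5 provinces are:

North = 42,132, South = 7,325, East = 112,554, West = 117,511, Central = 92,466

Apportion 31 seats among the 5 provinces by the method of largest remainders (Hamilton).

The standard divisor is 371988/31 ≈ 11999.613.
Standard quotas: North 3.5111, South 0.6104, East 9.3798, West 9.7929, Central 7.7057.
Lower quotas: North 3, South 0, East 9, West 9, Central 7 (sum 28, leaving 3 seats).
Remainders in descending order: West 0.7929, Central 0.7057, South 0.6104, North 0.5111, East 0.3798.
Largest remainders: West, Central, South receive the extra seats.

North=3, South=1, East=9, West=10, Central=8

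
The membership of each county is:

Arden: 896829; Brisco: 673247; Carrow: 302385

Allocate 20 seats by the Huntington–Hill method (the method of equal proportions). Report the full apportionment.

Arden 10; Brisco 7; Carrow 3

With divisor 92250: modified quotas Arden 9.722, Brisco 7.298, Carrow 3.278.
Geometric-mean thresholds: Arden √(9·10)=9.487, Brisco √(7·8)=7.483, Carrow √(3·4)=3.464.
Each quota rounded against its threshold gives Arden 10, Brisco 7, Carrow 3 (total 20).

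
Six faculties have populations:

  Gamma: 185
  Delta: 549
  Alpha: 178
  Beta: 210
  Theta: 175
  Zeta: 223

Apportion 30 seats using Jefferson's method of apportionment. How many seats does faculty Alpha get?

3

Standard divisor 1520/30 ≈ 50.667; standard quotas: Gamma 3.651, Delta 10.836, Alpha 3.513, Beta 4.145, Theta 3.454, Zeta 4.401.
Rounding down gives 3, 10, 3, 4, 3, 4 = 27 seats, so the divisor must be adjusted.
With modified divisor 45: modified quotas Gamma 4.111, Delta 12.200, Alpha 3.956, Beta 4.667, Theta 3.889, Zeta 4.956.
Rounding down: Gamma 4, Delta 12, Alpha 3, Beta 4, Theta 3, Zeta 4 (total 30).
Alpha receives 3.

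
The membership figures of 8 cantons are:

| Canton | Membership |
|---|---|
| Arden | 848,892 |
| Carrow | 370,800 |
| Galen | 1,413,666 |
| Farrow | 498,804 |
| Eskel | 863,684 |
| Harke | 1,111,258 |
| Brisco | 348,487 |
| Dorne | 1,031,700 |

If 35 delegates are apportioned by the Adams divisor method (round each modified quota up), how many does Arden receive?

5

Standard divisor 6487291/35 ≈ 185351.171; standard quotas: Arden 4.580, Carrow 2.001, Galen 7.627, Farrow 2.691, Eskel 4.660, Harke 5.995, Brisco 1.880, Dorne 5.566.
Rounding up gives 5, 3, 8, 3, 5, 6, 2, 6 = 38 seats, so the divisor must be adjusted.
With modified divisor 209300: modified quotas Arden 4.056, Carrow 1.772, Galen 6.754, Farrow 2.383, Eskel 4.127, Harke 5.309, Brisco 1.665, Dorne 4.929.
Rounding up: Arden 5, Carrow 2, Galen 7, Farrow 3, Eskel 5, Harke 6, Brisco 2, Dorne 5 (total 35).
Arden receives 5.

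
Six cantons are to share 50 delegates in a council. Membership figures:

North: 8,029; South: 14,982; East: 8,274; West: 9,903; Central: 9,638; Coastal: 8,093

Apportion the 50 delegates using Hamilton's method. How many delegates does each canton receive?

North: 7, South: 13, East: 7, West: 8, Central: 8, Coastal: 7

Standard divisor: 58919 ÷ 50 ≈ 1178.38.
Standard quotas: North 6.8136, South 12.7141, East 7.0215, West 8.4039, Central 8.1790, Coastal 6.8679.
Lower quotas: North 6, South 12, East 7, West 8, Central 8, Coastal 6 (sum 47, leaving 3 seats).
Remainders in descending order: Coastal 0.8679, North 0.8136, South 0.7141, West 0.4039, Central 0.1790, East 0.0215.
The surplus seats go to Coastal, North, South.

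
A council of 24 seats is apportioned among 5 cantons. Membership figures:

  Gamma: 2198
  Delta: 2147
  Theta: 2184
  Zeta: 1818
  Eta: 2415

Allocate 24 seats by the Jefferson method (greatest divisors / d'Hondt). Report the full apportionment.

Gamma: 5; Delta: 5; Theta: 5; Zeta: 4; Eta: 5

Standard divisor 10762/24 ≈ 448.417; standard quotas: Gamma 4.902, Delta 4.788, Theta 4.870, Zeta 4.054, Eta 5.386.
Rounding down gives 4, 4, 4, 4, 5 = 21 seats, so the divisor must be adjusted.
With modified divisor 420: modified quotas Gamma 5.233, Delta 5.112, Theta 5.200, Zeta 4.329, Eta 5.750.
Rounding down: Gamma 5, Delta 5, Theta 5, Zeta 4, Eta 5 (total 24).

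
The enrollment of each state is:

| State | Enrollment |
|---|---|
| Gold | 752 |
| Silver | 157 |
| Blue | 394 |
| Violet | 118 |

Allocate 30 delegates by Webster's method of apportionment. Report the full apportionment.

Gold 16, Silver 3, Blue 8, Violet 3

Standard divisor 1421/30 ≈ 47.367; standard quotas: Gold 15.876, Silver 3.315, Blue 8.318, Violet 2.491.
Rounding to the nearest integer gives 16, 3, 8, 2 = 29 seats, so the divisor must be adjusted.
With modified divisor 46.8: modified quotas Gold 16.068, Silver 3.355, Blue 8.419, Violet 2.521.
Rounding to the nearest integer: Gold 16, Silver 3, Blue 8, Violet 3 (total 30).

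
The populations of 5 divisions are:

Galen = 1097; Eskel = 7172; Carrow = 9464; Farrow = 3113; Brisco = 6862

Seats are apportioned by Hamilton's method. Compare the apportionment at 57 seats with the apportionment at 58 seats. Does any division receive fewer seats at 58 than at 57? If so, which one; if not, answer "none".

none

At 57 seats: Galen 2, Eskel 15, Carrow 20, Farrow 6, Brisco 14.
At 58 seats: Galen 2, Eskel 15, Carrow 20, Farrow 7, Brisco 14.
No division's allocation decreased.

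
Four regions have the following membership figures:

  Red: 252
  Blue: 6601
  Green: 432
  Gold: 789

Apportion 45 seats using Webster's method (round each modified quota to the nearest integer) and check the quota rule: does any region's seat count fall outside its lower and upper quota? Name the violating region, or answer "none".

Standard quotas: Red 1.405, Blue 36.790, Green 2.408, Gold 4.397.
Webster allocation: Red 1, Blue 38, Green 2, Gold 4.
Blue has quota 36.790 (lower 36, upper 37) but receives 38 — outside the quota interval.

Blue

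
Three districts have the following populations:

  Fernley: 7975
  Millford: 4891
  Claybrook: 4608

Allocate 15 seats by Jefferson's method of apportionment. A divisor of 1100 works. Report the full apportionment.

With modified divisor 1100: modified quotas Fernley 7.250, Millford 4.446, Claybrook 4.189.
Rounding down: Fernley 7, Millford 4, Claybrook 4 (total 15).

Fernley=7; Millford=4; Claybrook=4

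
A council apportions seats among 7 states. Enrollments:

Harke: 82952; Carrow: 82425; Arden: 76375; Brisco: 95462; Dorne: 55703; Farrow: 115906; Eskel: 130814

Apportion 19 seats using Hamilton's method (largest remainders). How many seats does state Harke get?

3

Standard divisor: 639637 ÷ 19 ≈ 33665.105.
Standard quotas: Harke 2.4640, Carrow 2.4484, Arden 2.2687, Brisco 2.8356, Dorne 1.6546, Farrow 3.4429, Eskel 3.8857.
Lower quotas: Harke 2, Carrow 2, Arden 2, Brisco 2, Dorne 1, Farrow 3, Eskel 3 (sum 15, leaving 4 seats).
Remainders in descending order: Eskel 0.8857, Brisco 0.8356, Dorne 0.6546, Harke 0.4640, Carrow 0.4484, Farrow 0.4429, Arden 0.2687.
Largest remainders: Eskel, Brisco, Dorne, Harke receive the extra seats.
Harke receives 3.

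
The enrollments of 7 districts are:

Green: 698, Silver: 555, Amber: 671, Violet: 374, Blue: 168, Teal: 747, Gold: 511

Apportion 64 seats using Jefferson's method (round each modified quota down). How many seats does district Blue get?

Standard divisor 3724/64 ≈ 58.188; standard quotas: Green 11.996, Silver 9.538, Amber 11.532, Violet 6.427, Blue 2.887, Teal 12.838, Gold 8.782.
Rounding down gives 11, 9, 11, 6, 2, 12, 8 = 59 seats, so the divisor must be adjusted.
With modified divisor 55.62: modified quotas Green 12.549, Silver 9.978, Amber 12.064, Violet 6.724, Blue 3.020, Teal 13.430, Gold 9.187.
Rounding down: Green 12, Silver 9, Amber 12, Violet 6, Blue 3, Teal 13, Gold 9 (total 64).
Blue receives 3.

3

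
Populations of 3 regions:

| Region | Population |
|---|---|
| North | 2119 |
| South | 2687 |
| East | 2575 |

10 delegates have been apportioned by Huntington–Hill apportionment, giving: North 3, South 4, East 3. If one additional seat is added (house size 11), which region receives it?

East

Priority for the next seat is population ÷ (√(s·(s+1))).
Priorities: North 611.703, South 600.831, East 743.338.
Highest priority: East.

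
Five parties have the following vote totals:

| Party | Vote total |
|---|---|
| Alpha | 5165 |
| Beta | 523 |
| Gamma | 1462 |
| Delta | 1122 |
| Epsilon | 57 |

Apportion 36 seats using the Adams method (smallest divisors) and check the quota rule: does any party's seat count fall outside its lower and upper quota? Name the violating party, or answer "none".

Alpha

Standard quotas: Alpha 22.324, Beta 2.261, Gamma 6.319, Delta 4.850, Epsilon 0.246.
Adams allocation: Alpha 21, Beta 3, Gamma 6, Delta 5, Epsilon 1.
Alpha has quota 22.324 (lower 22, upper 23) but receives 21 — outside the quota interval.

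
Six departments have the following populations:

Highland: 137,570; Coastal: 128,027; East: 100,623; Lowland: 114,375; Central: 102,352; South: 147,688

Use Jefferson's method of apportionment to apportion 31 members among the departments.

Highland: 6, Coastal: 6, East: 4, Lowland: 5, Central: 4, South: 6

Standard divisor 730635/31 ≈ 23568.871; standard quotas: Highland 5.837, Coastal 5.432, East 4.269, Lowland 4.853, Central 4.343, South 6.266.
Rounding down gives 5, 5, 4, 4, 4, 6 = 28 seats, so the divisor must be adjusted.
With modified divisor 21200: modified quotas Highland 6.489, Coastal 6.039, East 4.746, Lowland 5.395, Central 4.828, South 6.966.
Rounding down: Highland 6, Coastal 6, East 4, Lowland 5, Central 4, South 6 (total 31).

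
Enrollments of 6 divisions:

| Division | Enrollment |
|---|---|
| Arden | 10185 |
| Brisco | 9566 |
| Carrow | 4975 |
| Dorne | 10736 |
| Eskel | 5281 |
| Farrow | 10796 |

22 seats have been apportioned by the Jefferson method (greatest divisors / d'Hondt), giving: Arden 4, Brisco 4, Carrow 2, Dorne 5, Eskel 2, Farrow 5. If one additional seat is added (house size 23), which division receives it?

Arden

Priority for the next seat is population ÷ (current seats + 1).
Priorities: Arden 2037.000, Brisco 1913.200, Carrow 1658.333, Dorne 1789.333, Eskel 1760.333, Farrow 1799.333.
Highest priority: Arden.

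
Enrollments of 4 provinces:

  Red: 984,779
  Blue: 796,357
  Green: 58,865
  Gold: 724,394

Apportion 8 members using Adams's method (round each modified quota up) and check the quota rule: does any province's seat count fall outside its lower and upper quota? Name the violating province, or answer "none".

none

Standard quotas: Red 3.072, Blue 2.484, Green 0.184, Gold 2.260.
Adams allocation: Red 3, Blue 2, Green 1, Gold 2.
Every allocation lies between the lower and upper quota.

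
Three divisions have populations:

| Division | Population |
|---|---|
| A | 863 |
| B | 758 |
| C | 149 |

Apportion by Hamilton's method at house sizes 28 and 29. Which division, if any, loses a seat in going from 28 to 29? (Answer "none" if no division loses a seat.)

At 28 seats: A 14, B 12, C 2.
At 29 seats: A 14, B 12, C 3.
No division's allocation decreased.

none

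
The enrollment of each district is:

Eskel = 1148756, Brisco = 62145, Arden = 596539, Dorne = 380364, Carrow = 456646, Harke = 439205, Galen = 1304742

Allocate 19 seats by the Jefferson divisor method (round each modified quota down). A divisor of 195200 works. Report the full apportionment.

With modified divisor 195200: modified quotas Eskel 5.885, Brisco 0.318, Arden 3.056, Dorne 1.949, Carrow 2.339, Harke 2.250, Galen 6.684.
Rounding down: Eskel 5, Brisco 0, Arden 3, Dorne 1, Carrow 2, Harke 2, Galen 6 (total 19).

Eskel=5, Brisco=0, Arden=3, Dorne=1, Carrow=2, Harke=2, Galen=6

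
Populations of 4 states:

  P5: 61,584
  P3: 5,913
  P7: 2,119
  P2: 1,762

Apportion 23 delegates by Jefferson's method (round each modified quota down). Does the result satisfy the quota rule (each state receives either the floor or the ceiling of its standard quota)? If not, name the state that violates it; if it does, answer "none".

P5

Standard quotas: P5 19.844, P3 1.905, P7 0.683, P2 0.568.
Jefferson allocation: P5 21, P3 2, P7 0, P2 0.
P5 has quota 19.844 (lower 19, upper 20) but receives 21 — outside the quota interval.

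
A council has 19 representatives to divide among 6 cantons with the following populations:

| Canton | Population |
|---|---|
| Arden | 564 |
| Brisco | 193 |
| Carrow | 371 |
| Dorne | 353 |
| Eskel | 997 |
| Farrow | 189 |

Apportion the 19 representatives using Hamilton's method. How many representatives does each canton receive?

Arden 4; Brisco 1; Carrow 3; Dorne 3; Eskel 7; Farrow 1

Standard divisor: 2667 ÷ 19 ≈ 140.368.
Standard quotas: Arden 4.018, Brisco 1.375, Carrow 2.643, Dorne 2.515, Eskel 7.103, Farrow 1.346.
Lower quotas: Arden 4, Brisco 1, Carrow 2, Dorne 2, Eskel 7, Farrow 1 (sum 17, leaving 2 seats).
Remainders in descending order: Carrow 0.643, Dorne 0.515, Brisco 0.375, Farrow 0.346, Eskel 0.103, Arden 0.018.
Largest remainders: Carrow, Dorne receive the extra seats.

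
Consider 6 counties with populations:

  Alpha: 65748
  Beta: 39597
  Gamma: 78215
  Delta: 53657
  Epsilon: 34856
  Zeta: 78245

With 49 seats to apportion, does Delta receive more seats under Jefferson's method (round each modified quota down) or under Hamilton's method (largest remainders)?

Jefferson: Alpha 9, Beta 5, Gamma 11, Delta 8, Epsilon 5, Zeta 11.
Hamilton: Alpha 9, Beta 6, Gamma 11, Delta 7, Epsilon 5, Zeta 11.
Delta gets 8 under Jefferson and 7 under Hamilton.

Jefferson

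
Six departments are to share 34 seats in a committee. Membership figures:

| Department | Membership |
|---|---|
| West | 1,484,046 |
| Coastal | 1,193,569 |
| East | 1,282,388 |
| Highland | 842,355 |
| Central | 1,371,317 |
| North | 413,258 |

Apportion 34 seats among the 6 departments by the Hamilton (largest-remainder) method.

Total 6586933; standard divisor 6586933/34 ≈ 193733.324.
Standard quotas: West 7.6603, Coastal 6.1609, East 6.6193, Highland 4.3480, Central 7.0784, North 2.1331.
Lower quotas: West 7, Coastal 6, East 6, Highland 4, Central 7, North 2 (sum 32, leaving 2 seats).
Remainders in descending order: West 0.6603, East 0.6193, Highland 0.3480, Coastal 0.1609, North 0.1331, Central 0.0784.
The surplus seats go to West, East.

West=8, Coastal=6, East=7, Highland=4, Central=7, North=2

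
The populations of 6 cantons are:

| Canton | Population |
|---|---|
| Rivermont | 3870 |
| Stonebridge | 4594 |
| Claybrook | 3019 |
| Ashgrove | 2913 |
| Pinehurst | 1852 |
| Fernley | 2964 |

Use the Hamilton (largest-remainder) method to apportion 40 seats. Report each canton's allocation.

Rivermont 8; Stonebridge 10; Claybrook 6; Ashgrove 6; Pinehurst 4; Fernley 6

The standard divisor is 19212/40 ≈ 480.3.
Standard quotas: Rivermont 8.057, Stonebridge 9.565, Claybrook 6.286, Ashgrove 6.065, Pinehurst 3.856, Fernley 6.171.
Lower quotas: Rivermont 8, Stonebridge 9, Claybrook 6, Ashgrove 6, Pinehurst 3, Fernley 6 (sum 38, leaving 2 seats).
Remainders in descending order: Pinehurst 0.856, Stonebridge 0.565, Claybrook 0.286, Fernley 0.171, Ashgrove 0.065, Rivermont 0.057.
Largest remainders: Pinehurst, Stonebridge receive the extra seats.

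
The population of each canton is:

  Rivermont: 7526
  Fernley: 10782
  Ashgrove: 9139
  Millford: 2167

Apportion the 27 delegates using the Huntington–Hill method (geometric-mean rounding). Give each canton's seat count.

Rivermont 7, Fernley 10, Ashgrove 8, Millford 2

With divisor 1107: modified quotas Rivermont 6.799, Fernley 9.740, Ashgrove 8.256, Millford 1.958.
Geometric-mean thresholds: Rivermont √(6·7)=6.481, Fernley √(9·10)=9.487, Ashgrove √(8·9)=8.485, Millford √(1·2)=1.414.
Each quota rounded against its threshold gives Rivermont 7, Fernley 10, Ashgrove 8, Millford 2 (total 27).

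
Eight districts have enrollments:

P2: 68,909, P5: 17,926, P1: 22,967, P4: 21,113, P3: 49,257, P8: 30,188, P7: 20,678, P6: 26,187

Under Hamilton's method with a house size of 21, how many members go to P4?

Standard divisor: 257225 ÷ 21 ≈ 12248.81.
Standard quotas: P2 5.6258, P5 1.4635, P1 1.8750, P4 1.7237, P3 4.0214, P8 2.4646, P7 1.6882, P6 2.1379.
Lower quotas: P2 5, P5 1, P1 1, P4 1, P3 4, P8 2, P7 1, P6 2 (sum 17, leaving 4 seats).
Remainders in descending order: P1 0.8750, P4 0.7237, P7 0.6882, P2 0.6258, P8 0.4646, P5 0.4635, P6 0.1379, P3 0.0214.
The surplus seats go to P1, P4, P7, P2.
P4 receives 2.

2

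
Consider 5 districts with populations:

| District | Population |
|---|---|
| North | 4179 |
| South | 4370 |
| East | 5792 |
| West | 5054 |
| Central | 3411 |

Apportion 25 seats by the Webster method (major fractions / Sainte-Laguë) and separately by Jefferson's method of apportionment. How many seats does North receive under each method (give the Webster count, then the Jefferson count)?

Webster: North 5, South 5, East 6, West 5, Central 4.
Jefferson: North 4, South 5, East 6, West 6, Central 4.
North gets 5 under Webster and 4 under Jefferson.

5 and 4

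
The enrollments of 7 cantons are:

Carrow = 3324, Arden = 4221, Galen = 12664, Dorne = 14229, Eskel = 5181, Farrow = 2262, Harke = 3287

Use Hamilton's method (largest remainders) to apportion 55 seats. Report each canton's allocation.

Carrow 4, Arden 5, Galen 16, Dorne 17, Eskel 6, Farrow 3, Harke 4

Standard divisor: 45168 ÷ 55 ≈ 821.236.
Standard quotas: Carrow 4.0476, Arden 5.1398, Galen 15.4207, Dorne 17.3263, Eskel 6.3088, Farrow 2.7544, Harke 4.0025.
Lower quotas: Carrow 4, Arden 5, Galen 15, Dorne 17, Eskel 6, Farrow 2, Harke 4 (sum 53, leaving 2 seats).
Remainders in descending order: Farrow 0.7544, Galen 0.4207, Dorne 0.3263, Eskel 0.3088, Arden 0.1398, Carrow 0.0476, Harke 0.0025.
The surplus seats go to Farrow, Galen.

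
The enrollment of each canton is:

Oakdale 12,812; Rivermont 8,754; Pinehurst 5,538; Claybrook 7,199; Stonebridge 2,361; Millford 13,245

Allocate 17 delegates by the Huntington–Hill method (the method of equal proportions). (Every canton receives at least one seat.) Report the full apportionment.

Oakdale: 4, Rivermont: 3, Pinehurst: 2, Claybrook: 2, Stonebridge: 1, Millford: 5

With divisor 2950: modified quotas Oakdale 4.343, Rivermont 2.967, Pinehurst 1.877, Claybrook 2.440, Stonebridge 0.800, Millford 4.490.
Geometric-mean thresholds: Oakdale √(4·5)=4.472, Rivermont √(2·3)=2.449, Pinehurst √(1·2)=1.414, Claybrook √(2·3)=2.449, Stonebridge (min 1), Millford √(4·5)=4.472.
Each quota rounded against its threshold gives Oakdale 4, Rivermont 3, Pinehurst 2, Claybrook 2, Stonebridge 1, Millford 5 (total 17).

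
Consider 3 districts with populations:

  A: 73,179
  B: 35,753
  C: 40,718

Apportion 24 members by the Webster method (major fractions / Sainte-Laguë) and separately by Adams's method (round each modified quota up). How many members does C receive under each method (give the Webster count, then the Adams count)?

6 and 7

Webster: A 12, B 6, C 6.
Adams: A 11, B 6, C 7.
C gets 6 under Webster and 7 under Adams.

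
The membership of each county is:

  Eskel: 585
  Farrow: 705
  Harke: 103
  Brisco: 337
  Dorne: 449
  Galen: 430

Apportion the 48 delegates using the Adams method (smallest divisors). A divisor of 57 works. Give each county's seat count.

With modified divisor 57: modified quotas Eskel 10.263, Farrow 12.368, Harke 1.807, Brisco 5.912, Dorne 7.877, Galen 7.544.
Rounding up: Eskel 11, Farrow 13, Harke 2, Brisco 6, Dorne 8, Galen 8 (total 48).

Eskel 11, Farrow 13, Harke 2, Brisco 6, Dorne 8, Galen 8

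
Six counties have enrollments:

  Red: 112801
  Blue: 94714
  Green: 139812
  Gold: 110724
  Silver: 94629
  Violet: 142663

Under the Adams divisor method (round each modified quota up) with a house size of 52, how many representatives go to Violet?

11

Standard divisor 695343/52 ≈ 13371.981; standard quotas: Red 8.436, Blue 7.083, Green 10.456, Gold 8.280, Silver 7.077, Violet 10.669.
Rounding up gives 9, 8, 11, 9, 8, 11 = 56 seats, so the divisor must be adjusted.
With modified divisor 14040: modified quotas Red 8.034, Blue 6.746, Green 9.958, Gold 7.886, Silver 6.740, Violet 10.161.
Rounding up: Red 9, Blue 7, Green 10, Gold 8, Silver 7, Violet 11 (total 52).
Violet receives 11.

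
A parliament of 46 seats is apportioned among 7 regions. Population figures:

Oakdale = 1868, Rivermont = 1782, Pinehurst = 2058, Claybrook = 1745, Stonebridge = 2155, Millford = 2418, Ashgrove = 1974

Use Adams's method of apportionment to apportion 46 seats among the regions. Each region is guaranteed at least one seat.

Oakdale=6; Rivermont=6; Pinehurst=7; Claybrook=6; Stonebridge=7; Millford=8; Ashgrove=6

Standard divisor 14000/46 ≈ 304.348; standard quotas: Oakdale 6.138, Rivermont 5.855, Pinehurst 6.762, Claybrook 5.734, Stonebridge 7.081, Millford 7.945, Ashgrove 6.486.
Rounding up gives 7, 6, 7, 6, 8, 8, 7 = 49 seats, so the divisor must be adjusted.
With modified divisor 340: modified quotas Oakdale 5.494, Rivermont 5.241, Pinehurst 6.053, Claybrook 5.132, Stonebridge 6.338, Millford 7.112, Ashgrove 5.806.
Rounding up: Oakdale 6, Rivermont 6, Pinehurst 7, Claybrook 6, Stonebridge 7, Millford 8, Ashgrove 6 (total 46).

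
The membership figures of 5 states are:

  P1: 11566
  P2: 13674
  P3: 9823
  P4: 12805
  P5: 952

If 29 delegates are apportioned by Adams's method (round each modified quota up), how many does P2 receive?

Standard divisor 48820/29 ≈ 1683.448; standard quotas: P1 6.870, P2 8.123, P3 5.835, P4 7.606, P5 0.566.
Rounding up gives 7, 9, 6, 8, 1 = 31 seats, so the divisor must be adjusted.
With modified divisor 1900: modified quotas P1 6.087, P2 7.197, P3 5.170, P4 6.739, P5 0.501.
Rounding up: P1 7, P2 8, P3 6, P4 7, P5 1 (total 29).
P2 receives 8.

8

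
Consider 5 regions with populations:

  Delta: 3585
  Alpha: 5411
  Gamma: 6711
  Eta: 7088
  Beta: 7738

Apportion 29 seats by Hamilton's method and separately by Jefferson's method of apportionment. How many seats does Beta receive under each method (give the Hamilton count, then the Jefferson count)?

Hamilton: Delta 4, Alpha 5, Gamma 6, Eta 7, Beta 7.
Jefferson: Delta 3, Alpha 5, Gamma 6, Eta 7, Beta 8.
Beta gets 7 under Hamilton and 8 under Jefferson.

7 and 8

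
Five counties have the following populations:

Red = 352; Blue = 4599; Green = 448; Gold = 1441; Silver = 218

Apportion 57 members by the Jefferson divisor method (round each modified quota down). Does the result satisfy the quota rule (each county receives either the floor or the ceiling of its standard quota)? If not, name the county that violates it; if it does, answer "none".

Blue

Standard quotas: Red 2.843, Blue 37.141, Green 3.618, Gold 11.637, Silver 1.761.
Jefferson allocation: Red 2, Blue 39, Green 3, Gold 12, Silver 1.
Blue has quota 37.141 (lower 37, upper 38) but receives 39 — outside the quota interval.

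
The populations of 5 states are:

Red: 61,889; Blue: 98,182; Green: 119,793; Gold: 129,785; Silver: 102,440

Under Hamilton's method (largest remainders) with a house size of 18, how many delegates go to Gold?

Standard divisor: 512089 ÷ 18 ≈ 28449.389.
Standard quotas: Red 2.1754, Blue 3.4511, Green 4.2107, Gold 4.5620, Silver 3.6008.
Lower quotas: Red 2, Blue 3, Green 4, Gold 4, Silver 3 (sum 16, leaving 2 seats).
Remainders in descending order: Silver 0.6008, Gold 0.5620, Blue 0.4511, Green 0.2107, Red 0.1754.
Largest remainders: Silver, Gold receive the extra seats.
Gold receives 5.

5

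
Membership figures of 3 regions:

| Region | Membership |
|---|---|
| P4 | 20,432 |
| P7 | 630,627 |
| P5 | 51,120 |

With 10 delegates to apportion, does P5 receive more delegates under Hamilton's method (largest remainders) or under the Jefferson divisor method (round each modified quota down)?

Hamilton

Hamilton: P4 0, P7 9, P5 1.
Jefferson: P4 0, P7 10, P5 0.
P5 gets 1 under Hamilton and 0 under Jefferson.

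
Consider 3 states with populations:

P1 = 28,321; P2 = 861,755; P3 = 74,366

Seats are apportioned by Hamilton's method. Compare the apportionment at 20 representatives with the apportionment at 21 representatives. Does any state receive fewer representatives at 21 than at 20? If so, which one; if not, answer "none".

P1

At 20 seats: P1 1, P2 18, P3 1.
At 21 seats: P1 0, P2 19, P3 2.
P1 drops from 1 to 0.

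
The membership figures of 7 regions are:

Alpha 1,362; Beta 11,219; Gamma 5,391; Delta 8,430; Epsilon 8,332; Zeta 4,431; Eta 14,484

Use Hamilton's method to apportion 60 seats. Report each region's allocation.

Total 53649; standard divisor 53649/60 ≈ 894.15.
Standard quotas: Alpha 1.5232, Beta 12.5471, Gamma 6.0292, Delta 9.4279, Epsilon 9.3183, Zeta 4.9555, Eta 16.1986.
Lower quotas: Alpha 1, Beta 12, Gamma 6, Delta 9, Epsilon 9, Zeta 4, Eta 16 (sum 57, leaving 3 seats).
Remainders in descending order: Zeta 0.9555, Beta 0.5471, Alpha 0.5232, Delta 0.4279, Epsilon 0.3183, Eta 0.1986, Gamma 0.0292.
Largest remainders: Zeta, Beta, Alpha receive the extra seats.

Alpha 2, Beta 13, Gamma 6, Delta 9, Epsilon 9, Zeta 5, Eta 16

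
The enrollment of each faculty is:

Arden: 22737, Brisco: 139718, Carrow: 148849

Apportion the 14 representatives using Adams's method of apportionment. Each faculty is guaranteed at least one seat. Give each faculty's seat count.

Arden 1; Brisco 6; Carrow 7

Standard divisor 311304/14 ≈ 22236; standard quotas: Arden 1.023, Brisco 6.283, Carrow 6.694.
Rounding up gives 2, 7, 7 = 16 seats, so the divisor must be adjusted.
With modified divisor 24000: modified quotas Arden 0.947, Brisco 5.822, Carrow 6.202.
Rounding up: Arden 1, Brisco 6, Carrow 7 (total 14).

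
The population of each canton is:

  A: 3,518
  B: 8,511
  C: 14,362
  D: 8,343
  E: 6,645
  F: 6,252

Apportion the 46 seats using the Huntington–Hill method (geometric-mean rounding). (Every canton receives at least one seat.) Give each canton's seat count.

With divisor 1020: modified quotas A 3.449, B 8.344, C 14.080, D 8.179, E 6.515, F 6.129.
Geometric-mean thresholds: A √(3·4)=3.464, B √(8·9)=8.485, C √(14·15)=14.491, D √(8·9)=8.485, E √(6·7)=6.481, F √(6·7)=6.481.
Each quota rounded against its threshold gives A 3, B 8, C 14, D 8, E 7, F 6 (total 46).

A 3, B 8, C 14, D 8, E 7, F 6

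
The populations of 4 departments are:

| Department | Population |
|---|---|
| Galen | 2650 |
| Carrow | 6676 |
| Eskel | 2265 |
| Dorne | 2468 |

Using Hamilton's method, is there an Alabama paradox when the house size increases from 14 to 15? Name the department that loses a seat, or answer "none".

At 14 seats: Galen 3, Carrow 7, Eskel 2, Dorne 2.
At 15 seats: Galen 3, Carrow 7, Eskel 2, Dorne 3.
No department's allocation decreased.

none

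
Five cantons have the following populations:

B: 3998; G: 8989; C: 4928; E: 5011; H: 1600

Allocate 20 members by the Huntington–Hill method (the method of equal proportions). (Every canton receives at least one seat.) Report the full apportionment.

B 3, G 8, C 4, E 4, H 1

With divisor 1178: modified quotas B 3.394, G 7.631, C 4.183, E 4.254, H 1.358.
Geometric-mean thresholds: B √(3·4)=3.464, G √(7·8)=7.483, C √(4·5)=4.472, E √(4·5)=4.472, H √(1·2)=1.414.
Each quota rounded against its threshold gives B 3, G 8, C 4, E 4, H 1 (total 20).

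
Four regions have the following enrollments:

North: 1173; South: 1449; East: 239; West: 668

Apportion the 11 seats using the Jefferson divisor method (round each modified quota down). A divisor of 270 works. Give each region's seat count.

With modified divisor 270: modified quotas North 4.344, South 5.367, East 0.885, West 2.474.
Rounding down: North 4, South 5, East 0, West 2 (total 11).

North: 4, South: 5, East: 0, West: 2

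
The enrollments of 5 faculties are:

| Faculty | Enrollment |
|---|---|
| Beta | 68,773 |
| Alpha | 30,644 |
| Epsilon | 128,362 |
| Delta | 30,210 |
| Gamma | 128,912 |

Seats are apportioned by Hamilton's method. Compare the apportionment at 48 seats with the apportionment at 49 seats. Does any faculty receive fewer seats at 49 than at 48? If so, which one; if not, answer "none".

At 48 seats: Beta 8, Alpha 4, Epsilon 16, Delta 4, Gamma 16.
At 49 seats: Beta 9, Alpha 4, Epsilon 16, Delta 4, Gamma 16.
No faculty's allocation decreased.

none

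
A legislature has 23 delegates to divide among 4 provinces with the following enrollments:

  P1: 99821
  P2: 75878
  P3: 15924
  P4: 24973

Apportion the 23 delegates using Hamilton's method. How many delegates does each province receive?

The standard divisor is 216596/23 ≈ 9417.217.
Standard quotas: P1 10.5998, P2 8.0574, P3 1.6909, P4 2.6518.
Lower quotas: P1 10, P2 8, P3 1, P4 2 (sum 21, leaving 2 seats).
Remainders in descending order: P3 0.6909, P4 0.6518, P1 0.5998, P2 0.0574.
The surplus seats go to P3, P4.

P1: 10, P2: 8, P3: 2, P4: 3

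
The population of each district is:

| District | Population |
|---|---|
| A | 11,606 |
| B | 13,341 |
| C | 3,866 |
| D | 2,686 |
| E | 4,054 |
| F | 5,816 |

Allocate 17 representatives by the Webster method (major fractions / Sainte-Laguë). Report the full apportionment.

A 5; B 5; C 2; D 1; E 2; F 2

Standard divisor 41369/17 ≈ 2433.471; standard quotas: A 4.769, B 5.482, C 1.589, D 1.104, E 1.666, F 2.390.
Rounding to the nearest integer gives A 5, B 5, C 2, D 1, E 2, F 2 — total 17, matching the house size, so no adjustment is needed.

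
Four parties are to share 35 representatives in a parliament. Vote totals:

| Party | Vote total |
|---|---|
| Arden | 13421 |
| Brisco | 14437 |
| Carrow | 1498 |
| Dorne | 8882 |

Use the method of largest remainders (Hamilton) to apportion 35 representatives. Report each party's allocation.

The standard divisor is 38238/35 ≈ 1092.514.
Standard quotas: Arden 12.2845, Brisco 13.2145, Carrow 1.3711, Dorne 8.1299.
Lower quotas: Arden 12, Brisco 13, Carrow 1, Dorne 8 (sum 34, leaving 1 seat).
Remainders in descending order: Carrow 0.3711, Arden 0.2845, Brisco 0.2145, Dorne 0.1299.
The surplus seat goes to Carrow.

Arden 12, Brisco 13, Carrow 2, Dorne 8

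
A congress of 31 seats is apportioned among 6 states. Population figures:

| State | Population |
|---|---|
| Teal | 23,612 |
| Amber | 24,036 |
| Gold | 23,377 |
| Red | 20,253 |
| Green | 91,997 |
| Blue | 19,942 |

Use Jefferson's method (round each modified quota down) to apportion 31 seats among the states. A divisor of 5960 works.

With modified divisor 5960: modified quotas Teal 3.962, Amber 4.033, Gold 3.922, Red 3.398, Green 15.436, Blue 3.346.
Rounding down: Teal 3, Amber 4, Gold 3, Red 3, Green 15, Blue 3 (total 31).

Teal: 3; Amber: 4; Gold: 3; Red: 3; Green: 15; Blue: 3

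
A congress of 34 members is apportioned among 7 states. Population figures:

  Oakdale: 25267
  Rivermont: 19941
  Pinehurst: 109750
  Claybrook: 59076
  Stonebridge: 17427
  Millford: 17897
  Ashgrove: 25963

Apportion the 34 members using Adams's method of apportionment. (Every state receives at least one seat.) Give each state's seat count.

Oakdale 3, Rivermont 3, Pinehurst 13, Claybrook 7, Stonebridge 2, Millford 3, Ashgrove 3

Standard divisor 275321/34 ≈ 8097.676; standard quotas: Oakdale 3.120, Rivermont 2.463, Pinehurst 13.553, Claybrook 7.295, Stonebridge 2.152, Millford 2.210, Ashgrove 3.206.
Rounding up gives 4, 3, 14, 8, 3, 3, 4 = 39 seats, so the divisor must be adjusted.
With modified divisor 8830: modified quotas Oakdale 2.861, Rivermont 2.258, Pinehurst 12.429, Claybrook 6.690, Stonebridge 1.974, Millford 2.027, Ashgrove 2.940.
Rounding up: Oakdale 3, Rivermont 3, Pinehurst 13, Claybrook 7, Stonebridge 2, Millford 3, Ashgrove 3 (total 34).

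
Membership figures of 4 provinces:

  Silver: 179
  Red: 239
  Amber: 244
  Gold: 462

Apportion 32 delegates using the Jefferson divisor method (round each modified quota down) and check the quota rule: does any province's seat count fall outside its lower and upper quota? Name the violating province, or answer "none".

none

Standard quotas: Silver 5.096, Red 6.804, Amber 6.947, Gold 13.153.
Jefferson allocation: Silver 5, Red 7, Amber 7, Gold 13.
Every allocation lies between the lower and upper quota.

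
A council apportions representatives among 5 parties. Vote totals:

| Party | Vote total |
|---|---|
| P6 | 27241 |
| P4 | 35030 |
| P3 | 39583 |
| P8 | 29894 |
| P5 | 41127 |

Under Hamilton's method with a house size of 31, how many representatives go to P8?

Total 172875; standard divisor 172875/31 ≈ 5576.613.
Standard quotas: P6 4.8849, P4 6.2816, P3 7.0980, P8 5.3606, P5 7.3749.
Lower quotas: P6 4, P4 6, P3 7, P8 5, P5 7 (sum 29, leaving 2 seats).
Remainders in descending order: P6 0.8849, P5 0.3749, P8 0.3606, P4 0.2816, P3 0.0980.
The surplus seats go to P6, P5.
P8 receives 5.

5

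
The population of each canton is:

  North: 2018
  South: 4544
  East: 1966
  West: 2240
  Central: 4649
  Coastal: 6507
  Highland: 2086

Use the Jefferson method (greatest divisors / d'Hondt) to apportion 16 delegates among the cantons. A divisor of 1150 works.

With modified divisor 1150: modified quotas North 1.755, South 3.951, East 1.710, West 1.948, Central 4.043, Coastal 5.658, Highland 1.814.
Rounding down: North 1, South 3, East 1, West 1, Central 4, Coastal 5, Highland 1 (total 16).

North 1, South 3, East 1, West 1, Central 4, Coastal 5, Highland 1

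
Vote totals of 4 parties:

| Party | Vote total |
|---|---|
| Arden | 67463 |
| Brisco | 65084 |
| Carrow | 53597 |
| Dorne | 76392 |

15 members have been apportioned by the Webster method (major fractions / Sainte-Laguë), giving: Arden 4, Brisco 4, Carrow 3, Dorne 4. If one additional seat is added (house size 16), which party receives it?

Dorne

Priority for the next seat is population ÷ (current seats + 0.5).
Priorities: Arden 14991.778, Brisco 14463.111, Carrow 15313.429, Dorne 16976.000.
Highest priority: Dorne.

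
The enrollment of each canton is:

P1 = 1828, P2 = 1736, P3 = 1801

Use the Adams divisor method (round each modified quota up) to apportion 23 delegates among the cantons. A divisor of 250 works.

With modified divisor 250: modified quotas P1 7.312, P2 6.944, P3 7.204.
Rounding up: P1 8, P2 7, P3 8 (total 23).

P1 8; P2 7; P3 8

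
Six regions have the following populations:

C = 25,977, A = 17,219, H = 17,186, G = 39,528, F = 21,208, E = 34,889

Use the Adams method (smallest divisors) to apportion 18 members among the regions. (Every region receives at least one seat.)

C 3, A 2, H 2, G 4, F 3, E 4

Standard divisor 156007/18 ≈ 8667.056; standard quotas: C 2.997, A 1.987, H 1.983, G 4.561, F 2.447, E 4.025.
Rounding up gives 3, 2, 2, 5, 3, 5 = 20 seats, so the divisor must be adjusted.
With modified divisor 10200: modified quotas C 2.547, A 1.688, H 1.685, G 3.875, F 2.079, E 3.420.
Rounding up: C 3, A 2, H 2, G 4, F 3, E 4 (total 18).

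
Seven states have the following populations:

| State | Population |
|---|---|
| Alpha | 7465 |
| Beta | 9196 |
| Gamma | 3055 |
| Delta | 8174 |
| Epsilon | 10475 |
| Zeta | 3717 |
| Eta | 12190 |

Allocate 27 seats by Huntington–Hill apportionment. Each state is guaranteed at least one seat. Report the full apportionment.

With divisor 2106: modified quotas Alpha 3.545, Beta 4.367, Gamma 1.451, Delta 3.881, Epsilon 4.974, Zeta 1.765, Eta 5.788.
Geometric-mean thresholds: Alpha √(3·4)=3.464, Beta √(4·5)=4.472, Gamma √(1·2)=1.414, Delta √(3·4)=3.464, Epsilon √(4·5)=4.472, Zeta √(1·2)=1.414, Eta √(5·6)=5.477.
Each quota rounded against its threshold gives Alpha 4, Beta 4, Gamma 2, Delta 4, Epsilon 5, Zeta 2, Eta 6 (total 27).

Alpha: 4, Beta: 4, Gamma: 2, Delta: 4, Epsilon: 5, Zeta: 2, Eta: 6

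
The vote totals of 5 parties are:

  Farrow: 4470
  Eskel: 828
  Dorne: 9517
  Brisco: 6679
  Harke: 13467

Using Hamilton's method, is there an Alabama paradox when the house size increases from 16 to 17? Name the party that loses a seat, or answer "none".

At 16 seats: Farrow 2, Eskel 1, Dorne 4, Brisco 3, Harke 6.
At 17 seats: Farrow 2, Eskel 0, Dorne 5, Brisco 3, Harke 7.
Eskel drops from 1 to 0.

Eskel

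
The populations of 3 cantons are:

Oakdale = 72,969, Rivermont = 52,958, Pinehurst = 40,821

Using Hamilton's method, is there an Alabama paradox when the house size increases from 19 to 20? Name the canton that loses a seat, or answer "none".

none

At 19 seats: Oakdale 8, Rivermont 6, Pinehurst 5.
At 20 seats: Oakdale 9, Rivermont 6, Pinehurst 5.
No canton's allocation decreased.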